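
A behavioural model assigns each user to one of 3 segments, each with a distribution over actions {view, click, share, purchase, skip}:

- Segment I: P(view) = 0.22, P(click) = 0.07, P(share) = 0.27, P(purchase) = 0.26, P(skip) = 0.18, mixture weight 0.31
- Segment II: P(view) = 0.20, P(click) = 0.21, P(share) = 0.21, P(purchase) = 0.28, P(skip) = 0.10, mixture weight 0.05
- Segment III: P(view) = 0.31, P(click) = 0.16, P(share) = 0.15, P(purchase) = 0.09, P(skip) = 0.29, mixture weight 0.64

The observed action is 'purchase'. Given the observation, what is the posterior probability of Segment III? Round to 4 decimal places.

0.3784

P(component k | x) = w_k·f_k(x) / marginal(x), where marginal(x) = Σ_j w_j·f_j(x).
Evaluate each component's likelihood at the observed value:
  p_I = P(purchase | comp) = 0.26
  p_II = P(purchase | comp) = 0.28
  p_III = P(purchase | comp) = 0.09
Unnormalised posteriors:
  w_I·p_I = 0.31 × 0.26 = 0.0806
  w_II·p_II = 0.05 × 0.28 = 0.014
  w_III·p_III = 0.64 × 0.09 = 0.0576
Evidence: 0.0806 + 0.014 + 0.0576 = 0.1522
P(Segment III | data) = 0.0576 / 0.1522 ≈ 0.3784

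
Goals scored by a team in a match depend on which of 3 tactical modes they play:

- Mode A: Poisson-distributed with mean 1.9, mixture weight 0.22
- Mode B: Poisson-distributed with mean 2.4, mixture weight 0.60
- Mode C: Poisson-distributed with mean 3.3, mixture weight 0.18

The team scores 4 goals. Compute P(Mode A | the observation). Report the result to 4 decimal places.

0.1419

Apply Bayes' rule: the posterior for each component is proportional to its prior times its likelihood at x.
Poisson probabilities:
  f_A = 0.0812164
  f_B = 0.125408
  f_C = 0.182252
Multiply by the mixture weights:
  w_A·f_A = 0.22 × 0.0812164 = 0.0178676
  w_B·f_B = 0.60 × 0.125408 = 0.0752451
  w_C·f_C = 0.18 × 0.182252 = 0.0328054
Normaliser: 0.0178676 + 0.0752451 + 0.0328054 = 0.125918
So the posterior for Mode A is 0.0178676 / 0.125918 ≈ 0.1419.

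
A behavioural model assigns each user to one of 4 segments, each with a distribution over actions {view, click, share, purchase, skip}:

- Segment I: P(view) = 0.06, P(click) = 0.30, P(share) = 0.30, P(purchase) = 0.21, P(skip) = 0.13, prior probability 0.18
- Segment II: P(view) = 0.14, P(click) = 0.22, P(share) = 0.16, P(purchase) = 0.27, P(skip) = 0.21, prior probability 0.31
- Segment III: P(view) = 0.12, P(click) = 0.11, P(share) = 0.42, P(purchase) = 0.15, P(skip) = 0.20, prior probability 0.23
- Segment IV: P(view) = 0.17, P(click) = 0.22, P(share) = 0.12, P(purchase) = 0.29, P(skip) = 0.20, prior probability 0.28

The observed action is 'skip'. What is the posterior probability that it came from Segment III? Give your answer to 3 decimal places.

0.241

The responsibility of component k is P(Z=k) f_k(x) divided by Σ_j P(Z=j) f_j(x).
Component likelihoods at x = 'skip':
  f_I = P(skip | comp) = 0.13
  f_II = P(skip | comp) = 0.21
  f_III = P(skip | comp) = 0.20
  f_IV = P(skip | comp) = 0.20
Unnormalised posteriors:
  P(Z=I)·f_I = 0.18 × 0.13 = 0.0234
  P(Z=II)·f_II = 0.31 × 0.21 = 0.0651
  P(Z=III)·f_III = 0.23 × 0.2 = 0.046
  P(Z=IV)·f_IV = 0.28 × 0.2 = 0.056
Denominator: 0.0234 + 0.0651 + 0.046 + 0.056 = 0.1905
Responsibility of Segment III: 0.046 / 0.1905 ≈ 0.241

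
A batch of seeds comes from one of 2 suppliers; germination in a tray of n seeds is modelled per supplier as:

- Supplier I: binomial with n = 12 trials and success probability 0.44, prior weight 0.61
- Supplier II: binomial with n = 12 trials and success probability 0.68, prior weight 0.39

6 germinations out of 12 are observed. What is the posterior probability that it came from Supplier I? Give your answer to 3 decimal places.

0.767

The responsibility of component k is w_k f_k(x) divided by Σ_j w_j f_j(x).
Evaluate each component's likelihood at the observed value:
  L_I = C(12,6)·0.44^6·0.56^6 = 924·0.00725631·0.030841 = 0.206784
  L_II = C(12,6)·0.68^6·0.32^6 = 924·0.0988675·0.00107374 = 0.0980901
Prior × likelihood for each component:
  w_I·L_I = 0.61 × 0.206784 = 0.126138
  w_II·L_II = 0.39 × 0.0980901 = 0.0382552
Sum: 0.126138 + 0.0382552 = 0.164393
P(Supplier I | 6 germinations out of 12) ≈ 0.767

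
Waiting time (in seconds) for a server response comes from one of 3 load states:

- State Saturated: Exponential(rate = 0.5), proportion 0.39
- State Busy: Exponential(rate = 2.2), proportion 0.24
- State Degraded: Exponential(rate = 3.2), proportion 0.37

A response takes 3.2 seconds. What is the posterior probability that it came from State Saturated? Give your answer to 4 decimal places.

0.9873

The responsibility of component k is π_k f_k(x) divided by Σ_j π_j f_j(x).
Exponential densities:
  f_Saturated = 0.5·e^(−0.5·3.2) = 0.5·e^(−1.6000) = 0.100948
  f_Busy = 2.2·e^(−2.2·3.2) = 2.2·e^(−7.0400) = 0.00192748
  f_Degraded = 3.2·e^(−3.2·3.2) = 3.2·e^(−10.2400) = 0.000114281
Weight by the priors:
  π_Saturated·f_Saturated = 0.39 × 0.100948 = 0.0393698
  π_Busy·f_Busy = 0.24 × 0.00192748 = 0.000462595
  π_Degraded·f_Degraded = 0.37 × 0.000114281 = 4.2284e-05
Normaliser: 0.0393698 + 0.000462595 + 4.2284e-05 = 0.0398747
So the posterior for State Saturated is 0.0393698 / 0.0398747 ≈ 0.9873.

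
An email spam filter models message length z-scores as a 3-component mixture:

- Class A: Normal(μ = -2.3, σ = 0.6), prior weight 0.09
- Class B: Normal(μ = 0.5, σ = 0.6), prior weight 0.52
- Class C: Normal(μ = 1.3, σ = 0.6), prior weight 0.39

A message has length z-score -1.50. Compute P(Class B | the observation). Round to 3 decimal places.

0.052

The responsibility of component k is w_k f_k(x) divided by Σ_j w_j f_j(x).
Normal densities:
  f_A = 0.27335
  f_B = 0.00257046
  f_C = 1.24101e-05
Weight by the priors:
  w_A·f_A = 0.09 × 0.27335 = 0.0246015
  w_B·f_B = 0.52 × 0.00257046 = 0.00133664
  w_C·f_C = 0.39 × 1.24101e-05 = 4.83993e-06
Normaliser: 0.0246015 + 0.00133664 + 4.83993e-06 = 0.025943
P(Class B | -1.50) ≈ 0.052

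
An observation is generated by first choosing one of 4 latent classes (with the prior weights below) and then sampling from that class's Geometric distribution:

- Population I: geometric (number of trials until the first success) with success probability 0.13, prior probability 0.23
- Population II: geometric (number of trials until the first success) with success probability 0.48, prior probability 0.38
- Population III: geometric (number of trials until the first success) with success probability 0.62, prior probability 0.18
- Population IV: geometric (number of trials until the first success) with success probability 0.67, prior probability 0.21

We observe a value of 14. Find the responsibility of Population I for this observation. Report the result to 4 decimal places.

0.9924

P(component k | x) = w_k·f_k(x) / marginal(x), where marginal(x) = Σ_j w_j·f_j(x).
Evaluate each component's likelihood at the observed value:
  f_I = 0.0212664
  f_II = 9.75629e-05
  f_III = 2.13589e-06
  f_IV = 3.6877e-07
Prior × likelihood for each component:
  w_I·f_I = 0.23 × 0.0212664 = 0.00489127
  w_II·f_II = 0.38 × 9.75629e-05 = 3.70739e-05
  w_III·f_III = 0.18 × 2.13589e-06 = 3.8446e-07
  w_IV·f_IV = 0.21 × 3.6877e-07 = 7.74418e-08
Sum: 0.00489127 + 3.70739e-05 + 3.8446e-07 + 7.74418e-08 = 0.0049288
So the posterior for Population I is 0.00489127 / 0.0049288 ≈ 0.9924.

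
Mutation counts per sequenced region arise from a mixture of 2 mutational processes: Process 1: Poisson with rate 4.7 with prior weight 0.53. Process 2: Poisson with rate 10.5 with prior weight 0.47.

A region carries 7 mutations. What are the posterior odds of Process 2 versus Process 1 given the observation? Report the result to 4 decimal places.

Posterior odds = (π_i f_i(x)) / (π_j f_j(x)); the normalising sum cancels.
Component likelihoods at x = 7 mutations:
  f_1 = 0.0914261
  f_2 = 0.0768781
0.0361327 / 0.0484559 ≈ 0.7457

0.7457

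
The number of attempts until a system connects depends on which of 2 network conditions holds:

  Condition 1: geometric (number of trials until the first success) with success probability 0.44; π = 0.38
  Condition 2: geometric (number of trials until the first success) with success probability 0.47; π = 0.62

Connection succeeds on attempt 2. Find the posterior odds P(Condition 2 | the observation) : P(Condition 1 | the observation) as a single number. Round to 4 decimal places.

Only the two components matter; the odds are (π_i f_i(x)) / (π_j f_j(x)).
Geometric probabilities:
  f_1 = 0.44·(1−0.44)^1 = 0.44·0.56 = 0.2464
  f_2 = 0.47·(1−0.47)^1 = 0.47·0.53 = 0.2491
Posterior odds = (π_2·f_2) / (π_1·f_1) = (0.62·0.2491) / (0.38·0.2464) = 0.154442 / 0.093632 ≈ 1.6495

1.6495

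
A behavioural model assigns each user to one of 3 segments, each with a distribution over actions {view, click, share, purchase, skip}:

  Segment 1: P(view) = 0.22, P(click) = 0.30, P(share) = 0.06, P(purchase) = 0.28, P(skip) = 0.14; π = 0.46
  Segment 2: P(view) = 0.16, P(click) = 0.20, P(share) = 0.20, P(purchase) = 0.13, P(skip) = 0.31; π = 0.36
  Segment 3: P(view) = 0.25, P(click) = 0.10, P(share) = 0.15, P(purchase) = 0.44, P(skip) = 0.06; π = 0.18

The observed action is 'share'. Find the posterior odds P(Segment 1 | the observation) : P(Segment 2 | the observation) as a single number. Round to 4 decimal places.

0.3833

Posterior odds = (π_i f_i(x)) / (π_j f_j(x)); the normalising sum cancels.
Component likelihoods at x = 'share':
  f_1 = P(share | comp) = 0.06
  f_2 = P(share | comp) = 0.20
  f_3 = P(share | comp) = 0.15
Posterior odds = (π_1·f_1) / (π_2·f_2) = (0.46·0.06) / (0.36·0.2) = 0.0276 / 0.072 ≈ 0.3833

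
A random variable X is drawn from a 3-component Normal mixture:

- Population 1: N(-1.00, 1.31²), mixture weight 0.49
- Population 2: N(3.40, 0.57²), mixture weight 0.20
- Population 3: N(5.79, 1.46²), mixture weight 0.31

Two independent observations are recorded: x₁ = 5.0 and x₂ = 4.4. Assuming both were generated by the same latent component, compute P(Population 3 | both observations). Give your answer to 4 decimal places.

0.9688

Apply Bayes' rule: the posterior for each component is proportional to its prior times its likelihood at x.
Since both observations come from the same component, the likelihood for component k is f_k(x₁)·f_k(x₂).
  L_1 = [8.47945e-06] × [6.22113e-05] = 5.27518e-10
  L_2 = [0.0136162] × [0.150205] = 0.00204522
  L_3 = [0.236037] × [0.173673] = 0.0409933
Prior × likelihood for each component:
  w_1·L_1 = 0.49 × 5.27518e-10 = 2.58484e-10
  w_2·L_2 = 0.20 × 0.00204522 = 0.000409045
  w_3·L_3 = 0.31 × 0.0409933 = 0.0127079
Normaliser: 2.58484e-10 + 0.000409045 + 0.0127079 = 0.013117
So the posterior for Population 3 is 0.0127079 / 0.013117 ≈ 0.9688.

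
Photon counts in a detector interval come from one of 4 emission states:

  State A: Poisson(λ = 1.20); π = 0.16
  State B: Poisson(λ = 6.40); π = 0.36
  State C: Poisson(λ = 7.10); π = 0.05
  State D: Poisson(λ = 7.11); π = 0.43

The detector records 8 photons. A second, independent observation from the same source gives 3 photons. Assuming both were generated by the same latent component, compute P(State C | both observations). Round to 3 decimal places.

P(component k | x) = w_k·f_k(x) / marginal(x), where marginal(x) = Σ_j w_j·f_j(x).
Since both observations come from the same component, the likelihood for component k is f_k(x₁)·f_k(x₂).
  L_A = [e^(−1.20)·1.20^8/8! = 3.212e-05] × [0.0867439] = 2.78622e-06
  L_B = [e^(−6.40)·6.40^8/8! = 0.115994] × [0.0725945] = 0.00842051
  L_C = [e^(−7.10)·7.10^8/8! = 0.132146] × [0.049219] = 0.00650412
  L_D = [e^(−7.11)·7.11^8/8! = 0.132313] × [0.0489355] = 0.0064748
Weight by the priors:
  w_A·L_A = 0.16 × 2.78622e-06 = 4.45795e-07
  w_B·L_B = 0.36 × 0.00842051 = 0.00303138
  w_C·L_C = 0.05 × 0.00650412 = 0.000325206
  w_D·L_D = 0.43 × 0.0064748 = 0.00278416
Evidence: 4.45795e-07 + 0.00303138 + 0.000325206 + 0.00278416 = 0.0061412
So the posterior for State C is 0.000325206 / 0.0061412 ≈ 0.053.

0.053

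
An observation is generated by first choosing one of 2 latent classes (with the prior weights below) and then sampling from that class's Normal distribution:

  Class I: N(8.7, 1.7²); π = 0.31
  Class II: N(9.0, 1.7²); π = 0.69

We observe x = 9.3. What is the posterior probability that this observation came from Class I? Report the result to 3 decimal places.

By Bayes' theorem, P(k | x) = π_k f_k(x) / Σ_j π_j f_j(x).
Evaluate each component's likelihood at the observed value:
  L_I = (1/(1.7·√(2π)))·exp(−(9.3−8.7)²/(2·1.7²)) = 0.234672·exp(-0.06228) = 0.220502
  L_II = (1/(1.7·√(2π)))·exp(−(9.3−9.0)²/(2·1.7²)) = 0.234672·exp(-0.01557) = 0.231046
Unnormalised posteriors:
  π_I·L_I = 0.31 × 0.220502 = 0.0683555
  π_II·L_II = 0.69 × 0.231046 = 0.159422
Normaliser: 0.0683555 + 0.159422 = 0.227777
Responsibility of Class I: 0.0683555 / 0.227777 ≈ 0.300

0.300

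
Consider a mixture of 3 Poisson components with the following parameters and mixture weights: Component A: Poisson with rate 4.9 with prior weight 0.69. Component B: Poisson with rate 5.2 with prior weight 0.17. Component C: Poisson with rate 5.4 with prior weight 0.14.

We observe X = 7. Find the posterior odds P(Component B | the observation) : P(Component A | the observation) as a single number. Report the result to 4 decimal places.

0.2767

Since P(k|x) ∝ w_k f_k(x), the posterior odds are w_i f_i(x) / (w_j f_j(x)).
Evaluate each component's likelihood at the observed value:
  L_A = e^(−4.9)·4.9^7/7! = 0.100207
  L_B = e^(−5.2)·5.2^7/7! = 0.112528
  L_C = e^(−5.4)·5.4^7/7! = 0.119987
0.0191298 / 0.069143 ≈ 0.2767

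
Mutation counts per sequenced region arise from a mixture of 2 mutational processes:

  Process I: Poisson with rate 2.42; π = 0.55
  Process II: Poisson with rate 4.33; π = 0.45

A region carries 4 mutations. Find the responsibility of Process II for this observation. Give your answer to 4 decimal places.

By Bayes' theorem, P(k | x) = P(Z=k) f_k(x) / Σ_j P(Z=j) f_j(x).
Evaluate each component's likelihood at the observed value:
  f_I = e^(−2.42)·2.42^4/4! = 0.127074
  f_II = e^(−4.33)·4.33^4/4! = 0.192861
Unnormalised posteriors:
  P(Z=I)·f_I = 0.55 × 0.127074 = 0.0698908
  P(Z=II)·f_II = 0.45 × 0.192861 = 0.0867876
Denominator: 0.0698908 + 0.0867876 = 0.156678
Responsibility of Process II: 0.0867876 / 0.156678 ≈ 0.5539

0.5539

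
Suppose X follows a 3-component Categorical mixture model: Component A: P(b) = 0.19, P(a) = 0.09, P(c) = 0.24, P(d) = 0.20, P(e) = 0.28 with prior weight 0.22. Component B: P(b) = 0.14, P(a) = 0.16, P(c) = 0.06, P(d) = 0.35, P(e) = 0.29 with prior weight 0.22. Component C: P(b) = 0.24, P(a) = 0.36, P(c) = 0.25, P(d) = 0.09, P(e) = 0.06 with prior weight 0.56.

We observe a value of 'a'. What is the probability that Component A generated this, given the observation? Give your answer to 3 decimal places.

The responsibility of component k is π_k f_k(x) divided by Σ_j π_j f_j(x).
Categorical probabilities:
  p_A = P(a | comp) = 0.09
  p_B = P(a | comp) = 0.16
  p_C = P(a | comp) = 0.36
Weight by the priors:
  π_A·p_A = 0.22 × 0.09 = 0.0198
  π_B·p_B = 0.22 × 0.16 = 0.0352
  π_C·p_C = 0.56 × 0.36 = 0.2016
Evidence: 0.0198 + 0.0352 + 0.2016 = 0.2566
P(Component A | data) = 0.0198 / 0.2566 ≈ 0.077

0.077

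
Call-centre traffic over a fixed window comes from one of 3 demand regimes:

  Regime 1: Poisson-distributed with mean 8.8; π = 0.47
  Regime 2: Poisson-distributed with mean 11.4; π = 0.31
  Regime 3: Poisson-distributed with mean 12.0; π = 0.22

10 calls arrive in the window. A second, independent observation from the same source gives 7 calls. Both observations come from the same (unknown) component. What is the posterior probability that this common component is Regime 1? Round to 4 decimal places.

0.6905

By Bayes' theorem, P(k | x) = π_k f_k(x) / Σ_j π_j f_j(x).
Since both observations come from the same component, the likelihood for component k is f_k(x₁)·f_k(x₂).
  p_1 = [e^(−8.8)·8.8^10/10! = 0.115684] × [0.122224] = 0.0141393
  p_2 = [e^(−11.4)·11.4^10/10! = 0.114374] × [0.0555836] = 0.00635733
  p_3 = [e^(−12.0)·12.0^10/10! = 0.104837] × [0.0436822] = 0.00457952
Weight by the priors:
  π_1·p_1 = 0.47 × 0.0141393 = 0.00664549
  π_2·p_2 = 0.31 × 0.00635733 = 0.00197077
  π_3·p_3 = 0.22 × 0.00457952 = 0.00100749
Marginal: 0.00664549 + 0.00197077 + 0.00100749 = 0.00962375
P(Regime 1 | x₁,x₂) = 0.00664549 / 0.00962375 ≈ 0.6905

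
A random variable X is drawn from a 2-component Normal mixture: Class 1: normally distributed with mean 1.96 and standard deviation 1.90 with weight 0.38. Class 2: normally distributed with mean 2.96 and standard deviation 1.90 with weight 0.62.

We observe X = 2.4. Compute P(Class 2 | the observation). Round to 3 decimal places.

Apply Bayes' rule: the posterior for each component is proportional to its prior times its likelihood at x.
Normal densities:
  L_1 = (1/(1.90·√(2π)))·exp(−(2.4−1.96)²/(2·1.90²)) = 0.209970·exp(-0.02681) = 0.204414
  L_2 = (1/(1.90·√(2π)))·exp(−(2.4−2.96)²/(2·1.90²)) = 0.209970·exp(-0.04343) = 0.201045
Prior × likelihood for each component:
  P(Z=1)·L_1 = 0.38 × 0.204414 = 0.0776774
  P(Z=2)·L_2 = 0.62 × 0.201045 = 0.124648
Normaliser: 0.0776774 + 0.124648 = 0.202325
Responsibility of Class 2: 0.124648 / 0.202325 ≈ 0.616

0.616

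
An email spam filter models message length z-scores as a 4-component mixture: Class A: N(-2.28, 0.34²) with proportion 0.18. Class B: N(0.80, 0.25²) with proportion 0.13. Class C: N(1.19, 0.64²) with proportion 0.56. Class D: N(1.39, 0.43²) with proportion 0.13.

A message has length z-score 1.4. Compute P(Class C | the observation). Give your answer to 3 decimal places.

P(component k | x) = w_k·f_k(x) / marginal(x), where marginal(x) = Σ_j w_j·f_j(x).
Normal densities:
  f_A = (1/(0.34·√(2π)))·exp(−(1.4−-2.28)²/(2·0.34²)) = 1.173360·exp(-58.57439) = 4.27459e-26
  f_B = (1/(0.25·√(2π)))·exp(−(1.4−0.80)²/(2·0.25²)) = 1.595769·exp(-2.88000) = 0.0895781
  f_C = (1/(0.64·√(2π)))·exp(−(1.4−1.19)²/(2·0.64²)) = 0.623347·exp(-0.05383) = 0.590678
  f_D = (1/(0.43·√(2π)))·exp(−(1.4−1.39)²/(2·0.43²)) = 0.927773·exp(-0.00027) = 0.927522
Unnormalised posteriors:
  w_A·f_A = 0.18 × 4.27459e-26 = 7.69427e-27
  w_B·f_B = 0.13 × 0.0895781 = 0.0116452
  w_C·f_C = 0.56 × 0.590678 = 0.33078
  w_D·f_D = 0.13 × 0.927522 = 0.120578
Marginal: 7.69427e-27 + 0.0116452 + 0.33078 + 0.120578 = 0.463003
P(Class C | x) ≈ 0.714

0.714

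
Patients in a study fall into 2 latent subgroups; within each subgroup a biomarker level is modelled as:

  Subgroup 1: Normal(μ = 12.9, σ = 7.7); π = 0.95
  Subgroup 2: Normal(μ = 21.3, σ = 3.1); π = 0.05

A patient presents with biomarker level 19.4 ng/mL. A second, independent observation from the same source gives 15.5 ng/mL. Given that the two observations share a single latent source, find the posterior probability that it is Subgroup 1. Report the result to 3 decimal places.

P(component k | x) = π_k·f_k(x) / marginal(x), where marginal(x) = Σ_j π_j·f_j(x).
Since both observations come from the same component, the likelihood for component k is f_k(x₁)·f_k(x₂).
  f_1 = [(1/(7.7·√(2π)))·exp(−(19.4−12.9)²/(2·7.7²)) = 0.051811·exp(-0.35630) = 0.0362811] × [0.0489397] = 0.00177559
  f_2 = [(1/(3.1·√(2π)))·exp(−(19.4−21.3)²/(2·3.1²)) = 0.128691·exp(-0.18783) = 0.106654] × [0.0223573] = 0.0023845
Weight by the priors:
  π_1·f_1 = 0.95 × 0.00177559 = 0.00168681
  π_2·f_2 = 0.05 × 0.0023845 = 0.000119225
Normaliser: 0.00168681 + 0.000119225 = 0.00180603
P(Subgroup 1 | x₁,x₂) = 0.00168681 / 0.00180603 ≈ 0.934

0.934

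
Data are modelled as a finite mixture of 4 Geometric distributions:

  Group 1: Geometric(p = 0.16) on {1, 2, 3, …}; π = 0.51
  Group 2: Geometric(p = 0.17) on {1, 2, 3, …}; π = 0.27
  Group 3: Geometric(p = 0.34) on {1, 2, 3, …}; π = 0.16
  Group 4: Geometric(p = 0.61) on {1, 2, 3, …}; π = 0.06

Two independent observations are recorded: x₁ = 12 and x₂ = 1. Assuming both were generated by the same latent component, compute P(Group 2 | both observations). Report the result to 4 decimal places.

0.3226

The responsibility of component k is P(Z=k) f_k(x) divided by Σ_j P(Z=j) f_j(x).
Since both observations come from the same component, the likelihood for component k is f_k(x₁)·f_k(x₂).
  f_1 = [0.16·(1−0.16)^11 = 0.16·0.146917 = 0.0235067] × [0.16] = 0.00376108
  f_2 = [0.17·(1−0.17)^11 = 0.17·0.128783 = 0.0218931] × [0.17] = 0.00372183
  f_3 = [0.34·(1−0.34)^11 = 0.34·0.010351 = 0.00351935] × [0.34] = 0.00119658
  f_4 = [0.61·(1−0.61)^11 = 0.61·3.17476e-05 = 1.9366e-05] × [0.61] = 1.18133e-05
Prior × likelihood for each component:
  P(Z=1)·f_1 = 0.51 × 0.00376108 = 0.00191815
  P(Z=2)·f_2 = 0.27 × 0.00372183 = 0.00100489
  P(Z=3)·f_3 = 0.16 × 0.00119658 = 0.000191453
  P(Z=4)·f_4 = 0.06 × 1.18133e-05 = 7.08797e-07
Evidence: 0.00191815 + 0.00100489 + 0.000191453 + 7.08797e-07 = 0.0031152
Responsibility of Group 2: 0.00100489 / 0.0031152 ≈ 0.3226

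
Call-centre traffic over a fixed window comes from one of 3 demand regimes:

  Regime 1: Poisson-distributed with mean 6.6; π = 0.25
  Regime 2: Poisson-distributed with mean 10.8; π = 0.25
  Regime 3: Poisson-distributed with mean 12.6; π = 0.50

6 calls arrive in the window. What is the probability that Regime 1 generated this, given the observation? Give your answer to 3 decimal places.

0.654

P(component k | x) = P(Z=k)·f_k(x) / marginal(x), where marginal(x) = Σ_j P(Z=j)·f_j(x).
Poisson probabilities:
  L_1 = e^(−6.6)·6.6^6/6! = 0.156166
  L_2 = e^(−10.8)·10.8^6/6! = 0.0449603
  L_3 = e^(−12.6)·12.6^6/6! = 0.0187405
Unnormalised posteriors:
  P(Z=1)·L_1 = 0.25 × 0.156166 = 0.0390416
  P(Z=2)·L_2 = 0.25 × 0.0449603 = 0.0112401
  P(Z=3)·L_3 = 0.50 × 0.0187405 = 0.00937023
Denominator: 0.0390416 + 0.0112401 + 0.00937023 = 0.0596519
P(Regime 1 | the observation) ≈ 0.654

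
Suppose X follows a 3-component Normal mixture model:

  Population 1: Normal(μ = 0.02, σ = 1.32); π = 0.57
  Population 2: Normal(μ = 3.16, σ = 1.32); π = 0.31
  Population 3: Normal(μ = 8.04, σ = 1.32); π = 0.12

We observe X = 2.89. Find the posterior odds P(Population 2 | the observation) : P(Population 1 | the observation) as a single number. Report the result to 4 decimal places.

5.6615

The posterior odds equal the prior odds times the likelihood ratio: (π_i/π_j)·(f_i(x)/f_j(x)).
Component likelihoods at x = 2.89:
  p_1 = (1/(1.32·√(2π)))·exp(−(2.89−0.02)²/(2·1.32²)) = 0.302229·exp(-2.36367) = 0.0284321
  p_2 = (1/(1.32·√(2π)))·exp(−(2.89−3.16)²/(2·1.32²)) = 0.302229·exp(-0.02092) = 0.295972
  p_3 = (1/(1.32·√(2π)))·exp(−(2.89−8.04)²/(2·1.32²)) = 0.302229·exp(-7.61091) = 0.00014961
Posterior odds = (π_2·p_2) / (π_1·p_1) = (0.31·0.295972) / (0.57·0.0284321) = 0.0917514 / 0.0162063 ≈ 5.6615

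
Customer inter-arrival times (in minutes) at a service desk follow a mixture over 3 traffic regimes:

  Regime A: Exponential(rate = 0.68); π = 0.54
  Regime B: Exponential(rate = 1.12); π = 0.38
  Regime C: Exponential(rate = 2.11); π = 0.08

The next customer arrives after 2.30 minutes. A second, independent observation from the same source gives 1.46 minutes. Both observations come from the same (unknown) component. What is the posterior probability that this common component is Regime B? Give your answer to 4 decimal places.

0.2661

By Bayes' theorem, P(k | x) = π_k f_k(x) / Σ_j π_j f_j(x).
Since both observations come from the same component, the likelihood for component k is f_k(x₁)·f_k(x₂).
  p_A = [0.68·e^(−0.68·2.30) = 0.68·e^(−1.5640) = 0.142322] × [0.251966] = 0.0358603
  p_B = [1.12·e^(−1.12·2.30) = 1.12·e^(−2.5760) = 0.085207] × [0.218303] = 0.0186009
  p_C = [2.11·e^(−2.11·2.30) = 2.11·e^(−4.8530) = 0.0164684] × [0.0969159] = 0.00159605
Prior × likelihood for each component:
  π_A·p_A = 0.54 × 0.0358603 = 0.0193646
  π_B·p_B = 0.38 × 0.0186009 = 0.00706836
  π_C·p_C = 0.08 × 0.00159605 = 0.000127684
Marginal: 0.0193646 + 0.00706836 + 0.000127684 = 0.0265606
P(Regime B | x₁, x₂) = 0.00706836 / 0.0265606 ≈ 0.2661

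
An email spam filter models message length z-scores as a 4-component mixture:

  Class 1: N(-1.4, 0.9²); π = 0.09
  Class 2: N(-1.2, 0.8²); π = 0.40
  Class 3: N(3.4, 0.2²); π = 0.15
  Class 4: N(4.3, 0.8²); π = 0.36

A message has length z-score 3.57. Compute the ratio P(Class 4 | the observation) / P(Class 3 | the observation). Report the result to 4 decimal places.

The posterior odds equal the prior odds times the likelihood ratio: (π_i/π_j)·(f_i(x)/f_j(x)).
Component likelihoods at x = 3.57:
  f_1 = (1/(0.9·√(2π)))·exp(−(3.57−-1.4)²/(2·0.9²)) = 0.443269·exp(-15.24747) = 1.05871e-07
  f_2 = (1/(0.8·√(2π)))·exp(−(3.57−-1.2)²/(2·0.8²)) = 0.498678·exp(-17.77570) = 9.50452e-09
  f_3 = (1/(0.2·√(2π)))·exp(−(3.57−3.4)²/(2·0.2²)) = 1.994711·exp(-0.36125) = 1.38992
  f_4 = (1/(0.8·√(2π)))·exp(−(3.57−4.3)²/(2·0.8²)) = 0.498678·exp(-0.41633) = 0.32886
Posterior odds = (π_4·f_4) / (π_3·f_3) = (0.36·0.32886) / (0.15·1.38992) = 0.11839 / 0.208489 ≈ 0.5678

0.5678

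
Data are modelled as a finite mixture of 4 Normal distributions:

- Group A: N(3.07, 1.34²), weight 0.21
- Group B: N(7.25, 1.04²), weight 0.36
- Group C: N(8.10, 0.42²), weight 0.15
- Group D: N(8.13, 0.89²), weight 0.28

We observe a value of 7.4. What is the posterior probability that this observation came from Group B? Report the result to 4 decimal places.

0.5213

By Bayes' theorem, P(k | x) = P(Z=k) f_k(x) / Σ_j P(Z=j) f_j(x).
Normal densities:
  p_A = (1/(1.34·√(2π)))·exp(−(7.4−3.07)²/(2·1.34²)) = 0.297718·exp(-5.22079) = 0.00160859
  p_B = (1/(1.04·√(2π)))·exp(−(7.4−7.25)²/(2·1.04²)) = 0.383598·exp(-0.01040) = 0.379629
  p_C = (1/(0.42·√(2π)))·exp(−(7.4−8.10)²/(2·0.42²)) = 0.949863·exp(-1.38889) = 0.23685
  p_D = (1/(0.89·√(2π)))·exp(−(7.4−8.13)²/(2·0.89²)) = 0.448250·exp(-0.33638) = 0.320207
Multiply by the mixture weights:
  P(Z=A)·p_A = 0.21 × 0.00160859 = 0.000337804
  P(Z=B)·p_B = 0.36 × 0.379629 = 0.136666
  P(Z=C)·p_C = 0.15 × 0.23685 = 0.0355275
  P(Z=D)·p_D = 0.28 × 0.320207 = 0.0896578
Denominator: 0.000337804 + 0.136666 + 0.0355275 + 0.0896578 = 0.26219
P(Group B | 7.4) = 0.136666 / 0.26219 ≈ 0.5213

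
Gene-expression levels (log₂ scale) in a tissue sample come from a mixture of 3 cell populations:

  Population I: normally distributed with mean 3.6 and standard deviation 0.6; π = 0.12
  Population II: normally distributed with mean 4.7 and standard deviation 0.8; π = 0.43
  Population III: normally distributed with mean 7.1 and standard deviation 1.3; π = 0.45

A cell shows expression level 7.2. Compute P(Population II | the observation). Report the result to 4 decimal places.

0.0117

Posterior ∝ prior × likelihood, so P(k | x) ∝ π_k f_k(x); normalise over all components.
Evaluate each component's likelihood at the observed value:
  p_I = 1.01265e-08
  p_II = 0.00377782
  p_III = 0.305972
Weight by the priors:
  π_I·p_I = 0.12 × 1.01265e-08 = 1.21518e-09
  π_II·p_II = 0.43 × 0.00377782 = 0.00162446
  π_III·p_III = 0.45 × 0.305972 = 0.137687
Denominator: 1.21518e-09 + 0.00162446 + 0.137687 = 0.139312
P(Population II | 7.2) ≈ 0.0117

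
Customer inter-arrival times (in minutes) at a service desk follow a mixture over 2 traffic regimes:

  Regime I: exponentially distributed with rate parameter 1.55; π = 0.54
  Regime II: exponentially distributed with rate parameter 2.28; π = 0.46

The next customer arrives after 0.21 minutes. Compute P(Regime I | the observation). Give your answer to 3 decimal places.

0.482

The responsibility of component k is w_k f_k(x) divided by Σ_j w_j f_j(x).
Evaluate each component's likelihood at the observed value:
  L_I = 1.55·e^(−1.55·0.21) = 1.55·e^(−0.3255) = 1.11936
  L_II = 2.28·e^(−2.28·0.21) = 2.28·e^(−0.4788) = 1.41252
Weight by the priors:
  w_I·L_I = 0.54 × 1.11936 = 0.604453
  w_II·L_II = 0.46 × 1.41252 = 0.649759
Marginal: 0.604453 + 0.649759 = 1.25421
P(Regime I | data) ≈ 0.482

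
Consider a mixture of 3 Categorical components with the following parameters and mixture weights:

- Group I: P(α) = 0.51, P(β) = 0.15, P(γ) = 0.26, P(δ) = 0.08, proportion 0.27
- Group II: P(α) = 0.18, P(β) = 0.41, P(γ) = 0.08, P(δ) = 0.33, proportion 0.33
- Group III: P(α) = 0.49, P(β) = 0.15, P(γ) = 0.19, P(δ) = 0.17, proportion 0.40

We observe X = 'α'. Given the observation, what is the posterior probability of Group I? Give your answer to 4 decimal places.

0.3503

The responsibility of component k is π_k f_k(x) divided by Σ_j π_j f_j(x).
Categorical probabilities:
  f_I = P(α | comp) = 0.51
  f_II = P(α | comp) = 0.18
  f_III = P(α | comp) = 0.49
Unnormalised posteriors:
  π_I·f_I = 0.27 × 0.51 = 0.1377
  π_II·f_II = 0.33 × 0.18 = 0.0594
  π_III·f_III = 0.40 × 0.49 = 0.196
Sum: 0.1377 + 0.0594 + 0.196 = 0.3931
P(Group I | data) = 0.1377 / 0.3931 ≈ 0.3503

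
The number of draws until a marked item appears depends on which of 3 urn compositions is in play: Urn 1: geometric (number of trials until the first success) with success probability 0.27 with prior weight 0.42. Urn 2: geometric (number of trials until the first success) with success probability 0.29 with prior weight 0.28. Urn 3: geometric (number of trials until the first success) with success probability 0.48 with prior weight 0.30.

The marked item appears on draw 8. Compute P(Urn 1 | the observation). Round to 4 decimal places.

The responsibility of component k is π_k f_k(x) divided by Σ_j π_j f_j(x).
Evaluate each component's likelihood at the observed value:
  p_1 = 0.27·(1−0.27)^7 = 0.27·0.110474 = 0.029828
  p_2 = 0.29·(1−0.29)^7 = 0.29·0.0909512 = 0.0263758
  p_3 = 0.48·(1−0.48)^7 = 0.48·0.0102807 = 0.00493474
Unnormalised posteriors:
  π_1·p_1 = 0.42 × 0.029828 = 0.0125277
  π_2·p_2 = 0.28 × 0.0263758 = 0.00738524
  π_3·p_3 = 0.30 × 0.00493474 = 0.00148042
Evidence: 0.0125277 + 0.00738524 + 0.00148042 = 0.0213934
So the posterior for Urn 1 is 0.0125277 / 0.0213934 ≈ 0.5856.

0.5856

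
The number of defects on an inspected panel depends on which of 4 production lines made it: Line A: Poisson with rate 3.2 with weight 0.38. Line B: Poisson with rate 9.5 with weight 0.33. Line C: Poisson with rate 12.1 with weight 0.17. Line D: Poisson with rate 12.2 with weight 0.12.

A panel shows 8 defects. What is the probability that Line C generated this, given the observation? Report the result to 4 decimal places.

0.1710

The responsibility of component k is π_k f_k(x) divided by Σ_j π_j f_j(x).
Poisson probabilities:
  f_A = 0.0111157
  f_B = 0.12316
  f_C = 0.0633577
  f_D = 0.0612302
Multiply by the mixture weights:
  π_A·f_A = 0.38 × 0.0111157 = 0.00422397
  π_B·f_B = 0.33 × 0.12316 = 0.0406429
  π_C·f_C = 0.17 × 0.0633577 = 0.0107708
  π_D·f_D = 0.12 × 0.0612302 = 0.00734762
Sum: 0.00422397 + 0.0406429 + 0.0107708 + 0.00734762 = 0.0629853
P(Line C | data) ≈ 0.1710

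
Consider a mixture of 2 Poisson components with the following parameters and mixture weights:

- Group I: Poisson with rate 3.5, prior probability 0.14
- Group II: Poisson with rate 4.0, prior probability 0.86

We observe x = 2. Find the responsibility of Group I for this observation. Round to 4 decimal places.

0.1705

Posterior ∝ prior × likelihood, so P(k | x) ∝ P(Z=k) f_k(x); normalise over all components.
Evaluate each component's likelihood at the observed value:
  L_I = 0.184959
  L_II = 0.146525
Weight by the priors:
  P(Z=I)·L_I = 0.14 × 0.184959 = 0.0258943
  P(Z=II)·L_II = 0.86 × 0.146525 = 0.126012
Sum: 0.0258943 + 0.126012 = 0.151906
P(Group I | the observation) ≈ 0.1705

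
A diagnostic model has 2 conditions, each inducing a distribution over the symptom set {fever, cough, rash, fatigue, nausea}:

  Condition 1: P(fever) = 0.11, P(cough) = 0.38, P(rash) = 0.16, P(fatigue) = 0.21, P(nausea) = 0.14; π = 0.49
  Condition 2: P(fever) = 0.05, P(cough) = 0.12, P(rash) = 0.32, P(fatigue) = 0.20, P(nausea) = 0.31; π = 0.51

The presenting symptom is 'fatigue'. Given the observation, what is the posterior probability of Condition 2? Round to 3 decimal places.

Apply Bayes' rule: the posterior for each component is proportional to its prior times its likelihood at x.
Evaluate each component's likelihood at the observed value:
  p_1 = P(fatigue | comp) = 0.21
  p_2 = P(fatigue | comp) = 0.20
Weight by the priors:
  π_1·p_1 = 0.49 × 0.21 = 0.1029
  π_2·p_2 = 0.51 × 0.2 = 0.102
Normaliser: 0.1029 + 0.102 = 0.2049
So the posterior for Condition 2 is 0.102 / 0.2049 ≈ 0.498.

0.498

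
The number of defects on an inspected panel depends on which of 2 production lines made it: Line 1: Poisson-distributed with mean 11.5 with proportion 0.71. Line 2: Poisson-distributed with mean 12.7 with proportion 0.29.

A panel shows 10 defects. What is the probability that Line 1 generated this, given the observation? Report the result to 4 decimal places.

Apply Bayes' rule: the posterior for each component is proportional to its prior times its likelihood at x.
Component likelihoods at x = 10 defects:
  L_1 = e^(−11.5)·11.5^10/10! = 0.112935
  L_2 = e^(−12.7)·12.7^10/10! = 0.0917771
Unnormalised posteriors:
  P(Z=1)·L_1 = 0.71 × 0.112935 = 0.0801839
  P(Z=2)·L_2 = 0.29 × 0.0917771 = 0.0266154
Sum: 0.0801839 + 0.0266154 = 0.106799
So the posterior for Line 1 is 0.0801839 / 0.106799 ≈ 0.7508.

0.7508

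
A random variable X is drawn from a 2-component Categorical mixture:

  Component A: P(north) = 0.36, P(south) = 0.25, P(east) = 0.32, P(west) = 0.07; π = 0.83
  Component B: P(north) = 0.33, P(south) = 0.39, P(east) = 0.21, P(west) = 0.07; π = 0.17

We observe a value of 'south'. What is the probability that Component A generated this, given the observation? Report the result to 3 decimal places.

P(component k | x) = π_k·f_k(x) / marginal(x), where marginal(x) = Σ_j π_j·f_j(x).
Evaluate each component's likelihood at the observed value:
  L_A = 0.25
  L_B = 0.39
Multiply by the mixture weights:
  π_A·L_A = 0.83 × 0.25 = 0.2075
  π_B·L_B = 0.17 × 0.39 = 0.0663
Evidence: 0.2075 + 0.0663 = 0.2738
P(Component A | data) = 0.2075 / 0.2738 ≈ 0.758

0.758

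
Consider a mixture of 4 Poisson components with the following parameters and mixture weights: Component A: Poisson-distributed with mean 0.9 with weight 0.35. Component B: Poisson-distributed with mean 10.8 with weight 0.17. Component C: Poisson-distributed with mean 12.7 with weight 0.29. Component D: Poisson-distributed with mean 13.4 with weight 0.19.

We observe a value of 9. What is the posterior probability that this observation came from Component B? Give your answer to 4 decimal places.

By Bayes' theorem, P(k | x) = π_k f_k(x) / Σ_j π_j f_j(x).
Poisson probabilities:
  p_A = 4.34065e-07
  p_B = 0.112375
  p_C = 0.0722654
  p_D = 0.0581613
Weight by the priors:
  π_A·p_A = 0.35 × 4.34065e-07 = 1.51923e-07
  π_B·p_B = 0.17 × 0.112375 = 0.0191038
  π_C·p_C = 0.29 × 0.0722654 = 0.020957
  π_D·p_D = 0.19 × 0.0581613 = 0.0110506
Evidence: 1.51923e-07 + 0.0191038 + 0.020957 + 0.0110506 = 0.0511115
P(Component B | the observation) ≈ 0.3738

0.3738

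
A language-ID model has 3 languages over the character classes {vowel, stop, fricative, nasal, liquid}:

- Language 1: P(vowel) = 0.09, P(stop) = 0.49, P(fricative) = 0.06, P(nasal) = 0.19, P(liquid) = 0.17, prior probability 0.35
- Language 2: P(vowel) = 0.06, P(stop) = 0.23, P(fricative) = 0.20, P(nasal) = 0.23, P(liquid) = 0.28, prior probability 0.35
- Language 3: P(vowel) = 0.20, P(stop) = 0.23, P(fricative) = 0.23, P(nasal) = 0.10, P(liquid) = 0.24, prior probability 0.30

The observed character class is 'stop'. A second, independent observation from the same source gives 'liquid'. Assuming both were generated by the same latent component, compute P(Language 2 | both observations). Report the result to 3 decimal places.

By Bayes' theorem, P(k | x) = π_k f_k(x) / Σ_j π_j f_j(x).
Since both observations come from the same component, the likelihood for component k is f_k(x₁)·f_k(x₂).
  L_1 = [P(stop | comp) = 0.49] × [0.17] = 0.0833
  L_2 = [P(stop | comp) = 0.23] × [0.28] = 0.0644
  L_3 = [P(stop | comp) = 0.23] × [0.24] = 0.0552
Prior × likelihood for each component:
  π_1·L_1 = 0.35 × 0.0833 = 0.029155
  π_2·L_2 = 0.35 × 0.0644 = 0.02254
  π_3·L_3 = 0.30 × 0.0552 = 0.01656
Evidence: 0.029155 + 0.02254 + 0.01656 = 0.068255
Responsibility of Language 2: 0.02254 / 0.068255 ≈ 0.330

0.330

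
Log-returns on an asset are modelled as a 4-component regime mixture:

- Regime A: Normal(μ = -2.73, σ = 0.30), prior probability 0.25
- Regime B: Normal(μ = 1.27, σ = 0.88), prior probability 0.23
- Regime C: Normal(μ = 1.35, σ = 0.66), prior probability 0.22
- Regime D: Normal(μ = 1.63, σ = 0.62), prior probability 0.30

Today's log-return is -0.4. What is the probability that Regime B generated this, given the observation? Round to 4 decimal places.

0.7799

Apply Bayes' rule: the posterior for each component is proportional to its prior times its likelihood at x.
Evaluate each component's likelihood at the observed value:
  L_A = (1/(0.30·√(2π)))·exp(−(-0.4−-2.73)²/(2·0.30²)) = 1.329808·exp(-30.16056) = 1.0598e-13
  L_B = (1/(0.88·√(2π)))·exp(−(-0.4−1.27)²/(2·0.88²)) = 0.453344·exp(-1.80068) = 0.0748859
  L_C = (1/(0.66·√(2π)))·exp(−(-0.4−1.35)²/(2·0.66²)) = 0.604458·exp(-3.51527) = 0.0179765
  L_D = (1/(0.62·√(2π)))·exp(−(-0.4−1.63)²/(2·0.62²)) = 0.643455·exp(-5.36017) = 0.0030243
Weight by the priors:
  π_A·L_A = 0.25 × 1.0598e-13 = 2.64951e-14
  π_B·L_B = 0.23 × 0.0748859 = 0.0172238
  π_C·L_C = 0.22 × 0.0179765 = 0.00395483
  π_D·L_D = 0.30 × 0.0030243 = 0.000907291
Denominator: 2.64951e-14 + 0.0172238 + 0.00395483 + 0.000907291 = 0.0220859
P(Regime B | the observation) ≈ 0.7799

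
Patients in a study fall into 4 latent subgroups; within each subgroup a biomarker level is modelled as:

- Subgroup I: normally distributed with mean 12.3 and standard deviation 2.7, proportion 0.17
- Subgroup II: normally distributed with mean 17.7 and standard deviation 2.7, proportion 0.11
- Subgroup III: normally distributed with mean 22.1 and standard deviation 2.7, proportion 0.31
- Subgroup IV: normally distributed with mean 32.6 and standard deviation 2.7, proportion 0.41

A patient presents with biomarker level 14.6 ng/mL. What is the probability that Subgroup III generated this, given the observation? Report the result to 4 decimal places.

0.0360

P(component k | x) = π_k·f_k(x) / marginal(x), where marginal(x) = Σ_j π_j·f_j(x).
Component likelihoods at x = 14.6 ng/mL:
  f_I = 0.102795
  f_II = 0.0764352
  f_III = 0.00311909
  f_IV = 3.30033e-11
Weight by the priors:
  π_I·f_I = 0.17 × 0.102795 = 0.0174752
  π_II·f_II = 0.11 × 0.0764352 = 0.00840787
  π_III·f_III = 0.31 × 0.00311909 = 0.000966917
  π_IV·f_IV = 0.41 × 3.30033e-11 = 1.35314e-11
Evidence: 0.0174752 + 0.00840787 + 0.000966917 + 1.35314e-11 = 0.02685
P(Subgroup III | x) ≈ 0.0360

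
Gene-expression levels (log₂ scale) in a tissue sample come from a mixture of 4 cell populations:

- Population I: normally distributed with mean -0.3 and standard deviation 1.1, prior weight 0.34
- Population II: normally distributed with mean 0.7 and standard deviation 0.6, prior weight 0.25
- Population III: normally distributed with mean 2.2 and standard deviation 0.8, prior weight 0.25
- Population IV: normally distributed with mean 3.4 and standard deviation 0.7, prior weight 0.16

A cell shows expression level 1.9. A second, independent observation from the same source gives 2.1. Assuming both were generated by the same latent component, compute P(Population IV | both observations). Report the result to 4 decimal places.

P(component k | x) = π_k·f_k(x) / marginal(x), where marginal(x) = Σ_j π_j·f_j(x).
Since both observations come from the same component, the likelihood for component k is f_k(x₁)·f_k(x₂).
  L_I = [0.0490827] × [0.0335602] = 0.00164723
  L_II = [0.0899849] × [0.0437031] = 0.00393263
  L_III = [0.464819] × [0.494797] = 0.229991
  L_IV = [0.057373] × [0.101596] = 0.00582885
Unnormalised posteriors:
  π_I·L_I = 0.34 × 0.00164723 = 0.000560057
  π_II·L_II = 0.25 × 0.00393263 = 0.000983156
  π_III·L_III = 0.25 × 0.229991 = 0.0574978
  π_IV·L_IV = 0.16 × 0.00582885 = 0.000932616
Marginal: 0.000560057 + 0.000983156 + 0.0574978 + 0.000932616 = 0.0599736
Responsibility of Population IV: 0.000932616 / 0.0599736 ≈ 0.0156

0.0156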